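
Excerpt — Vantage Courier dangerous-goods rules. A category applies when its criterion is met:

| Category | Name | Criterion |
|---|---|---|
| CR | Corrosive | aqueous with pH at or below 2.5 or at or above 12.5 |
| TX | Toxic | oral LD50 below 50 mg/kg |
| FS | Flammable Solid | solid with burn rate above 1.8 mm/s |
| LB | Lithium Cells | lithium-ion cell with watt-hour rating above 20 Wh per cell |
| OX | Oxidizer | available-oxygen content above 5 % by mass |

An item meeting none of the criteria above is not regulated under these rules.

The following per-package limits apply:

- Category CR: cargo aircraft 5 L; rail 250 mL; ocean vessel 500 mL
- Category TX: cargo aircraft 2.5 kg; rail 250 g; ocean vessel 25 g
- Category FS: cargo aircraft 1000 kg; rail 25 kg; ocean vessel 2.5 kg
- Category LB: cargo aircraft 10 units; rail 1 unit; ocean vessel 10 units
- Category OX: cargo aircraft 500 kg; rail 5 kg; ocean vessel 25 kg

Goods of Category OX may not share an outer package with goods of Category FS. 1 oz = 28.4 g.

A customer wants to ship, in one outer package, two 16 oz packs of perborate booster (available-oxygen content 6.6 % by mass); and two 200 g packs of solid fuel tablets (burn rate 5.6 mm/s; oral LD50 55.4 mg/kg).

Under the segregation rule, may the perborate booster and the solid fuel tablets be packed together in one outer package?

Available-oxygen content 6.6 % by mass meets the Category OX criterion (Oxidizer), so the perborate booster is Category OX.
Burn rate 5.6 mm/s meets the Category FS criterion (Flammable Solid), so the solid fuel tablets are Category FS.
Category OX and Category FS may not share an outer package.

No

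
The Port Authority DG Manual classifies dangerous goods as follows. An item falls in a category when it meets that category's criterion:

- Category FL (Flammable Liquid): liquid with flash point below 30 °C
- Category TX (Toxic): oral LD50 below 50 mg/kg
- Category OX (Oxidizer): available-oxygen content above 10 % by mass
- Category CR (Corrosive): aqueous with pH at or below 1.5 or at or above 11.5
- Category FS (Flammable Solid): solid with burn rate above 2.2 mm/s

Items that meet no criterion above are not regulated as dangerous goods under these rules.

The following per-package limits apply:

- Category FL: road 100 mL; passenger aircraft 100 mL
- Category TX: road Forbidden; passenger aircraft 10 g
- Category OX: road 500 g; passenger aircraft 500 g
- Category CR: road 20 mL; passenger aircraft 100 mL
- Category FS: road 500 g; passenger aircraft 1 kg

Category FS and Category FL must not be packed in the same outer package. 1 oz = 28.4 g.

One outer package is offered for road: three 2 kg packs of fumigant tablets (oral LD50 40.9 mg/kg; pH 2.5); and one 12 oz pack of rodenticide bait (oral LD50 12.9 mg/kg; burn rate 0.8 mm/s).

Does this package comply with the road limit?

The fumigant tablets have oral LD50 40.9 mg/kg, which is < 50 mg/kg, so they are Category TX (Toxic).
The rodenticide bait has oral LD50 12.9 mg/kg, which is < 50 mg/kg, so it is Category TX (Toxic).
Total Category TX: (three 2 kg packs = 6 kg) + (one 12 oz pack = 340.8 g) = 6340.8 g.
Category TX is Forbidden by road.

No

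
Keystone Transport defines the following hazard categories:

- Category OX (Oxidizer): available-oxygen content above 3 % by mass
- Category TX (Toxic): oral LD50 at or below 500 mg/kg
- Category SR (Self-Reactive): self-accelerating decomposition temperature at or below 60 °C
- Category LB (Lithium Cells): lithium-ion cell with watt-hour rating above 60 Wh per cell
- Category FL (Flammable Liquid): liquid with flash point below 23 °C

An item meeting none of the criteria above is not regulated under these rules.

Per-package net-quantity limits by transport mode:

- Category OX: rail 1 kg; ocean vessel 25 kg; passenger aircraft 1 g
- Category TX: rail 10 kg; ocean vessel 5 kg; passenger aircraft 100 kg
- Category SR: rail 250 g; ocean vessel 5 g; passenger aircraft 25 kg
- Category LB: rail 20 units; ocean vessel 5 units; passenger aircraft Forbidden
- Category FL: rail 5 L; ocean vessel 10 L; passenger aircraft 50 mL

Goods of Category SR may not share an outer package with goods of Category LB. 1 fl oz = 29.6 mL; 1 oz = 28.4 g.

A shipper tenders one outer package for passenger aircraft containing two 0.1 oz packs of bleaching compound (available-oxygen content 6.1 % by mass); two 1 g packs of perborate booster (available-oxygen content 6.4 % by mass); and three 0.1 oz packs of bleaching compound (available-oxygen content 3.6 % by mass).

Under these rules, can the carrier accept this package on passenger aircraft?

Available-oxygen content 6.1 % by mass meets the Category OX criterion (Oxidizer), so the bleaching compound is Category OX.
The perborate booster has available-oxygen content 6.4 % by mass, which is > 3 % by mass, so it is Category OX (Oxidizer).
With available-oxygen content 3.6 % by mass (> 3 % by mass), the bleaching compound falls in Category OX.
Category OX net quantity: (two 0.1 oz packs = 5.68 g) + (two 1 g packs = 2 g) + (three 0.1 oz packs = 8.52 g) = 16.2 g.
16.2 g > 1 g (passenger aircraft limit, Category OX) — over the limit.

No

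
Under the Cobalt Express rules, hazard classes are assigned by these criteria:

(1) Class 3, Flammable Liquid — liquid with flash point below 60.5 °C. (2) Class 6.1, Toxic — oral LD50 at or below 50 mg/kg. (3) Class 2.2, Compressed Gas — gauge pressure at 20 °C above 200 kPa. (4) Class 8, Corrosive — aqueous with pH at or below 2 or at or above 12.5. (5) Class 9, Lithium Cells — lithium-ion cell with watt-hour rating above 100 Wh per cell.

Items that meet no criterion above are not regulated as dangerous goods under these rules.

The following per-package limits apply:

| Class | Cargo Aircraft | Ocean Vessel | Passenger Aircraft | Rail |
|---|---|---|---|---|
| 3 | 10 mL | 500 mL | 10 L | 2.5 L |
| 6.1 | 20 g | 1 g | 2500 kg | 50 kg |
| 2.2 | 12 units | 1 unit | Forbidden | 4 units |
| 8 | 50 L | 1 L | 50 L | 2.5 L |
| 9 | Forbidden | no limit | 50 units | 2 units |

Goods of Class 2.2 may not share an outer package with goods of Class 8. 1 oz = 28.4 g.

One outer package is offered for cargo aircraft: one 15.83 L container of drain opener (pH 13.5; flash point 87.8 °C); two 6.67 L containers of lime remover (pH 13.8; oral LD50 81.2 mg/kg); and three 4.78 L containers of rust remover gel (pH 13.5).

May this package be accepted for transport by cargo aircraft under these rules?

With pH 13.5 (≥ 12.5), the drain opener falls in Class 8.
The lime remover has pH 13.8, which is ≥ 12.5, so it is Class 8 (Corrosive).
The rust remover gel has pH 13.5, which is ≥ 12.5, so it is Class 8 (Corrosive).
Total Class 8: 15.83 L + (two 6.67 L containers = 13.34 L) + (three 4.78 L containers = 14.34 L) = 43.51 L.
43.51 L is within the cargo aircraft limit of 50 L for Class 8.

Yes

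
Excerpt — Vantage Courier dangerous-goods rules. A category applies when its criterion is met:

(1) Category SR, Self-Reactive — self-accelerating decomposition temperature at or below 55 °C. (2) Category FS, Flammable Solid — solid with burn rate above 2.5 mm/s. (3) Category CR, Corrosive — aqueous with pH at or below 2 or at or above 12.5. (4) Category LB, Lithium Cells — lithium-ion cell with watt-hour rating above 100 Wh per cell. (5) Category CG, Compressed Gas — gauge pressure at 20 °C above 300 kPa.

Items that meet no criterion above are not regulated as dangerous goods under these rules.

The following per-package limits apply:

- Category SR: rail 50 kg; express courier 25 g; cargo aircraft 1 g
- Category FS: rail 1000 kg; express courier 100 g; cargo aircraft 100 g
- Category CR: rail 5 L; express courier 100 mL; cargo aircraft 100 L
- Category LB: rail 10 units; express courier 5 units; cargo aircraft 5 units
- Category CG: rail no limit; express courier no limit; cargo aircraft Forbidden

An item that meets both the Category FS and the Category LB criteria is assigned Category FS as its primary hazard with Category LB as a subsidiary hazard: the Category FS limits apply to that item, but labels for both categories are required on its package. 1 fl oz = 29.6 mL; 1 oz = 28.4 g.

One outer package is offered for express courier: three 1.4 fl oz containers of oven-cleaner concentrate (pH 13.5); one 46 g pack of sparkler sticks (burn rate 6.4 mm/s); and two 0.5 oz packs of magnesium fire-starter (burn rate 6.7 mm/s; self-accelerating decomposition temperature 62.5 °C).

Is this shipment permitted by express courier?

No

With pH 13.5 (≥ 12.5), the oven-cleaner concentrate falls in Category CR.
With burn rate 6.4 mm/s (> 2.5 mm/s), the sparkler sticks fall in Category FS.
Burn rate 6.7 mm/s meets the Category FS criterion (Flammable Solid), so the magnesium fire-starter is Category FS.
Category FS net quantity: 46 g + (two 0.5 oz packs = 28.4 g) = 74.4 g.
74.4 g is within the express courier limit of 100 g for Category FS.
Category CR quantity: three 1.4 fl oz containers = 124.32 mL.
124.32 mL exceeds the express courier limit of 100 mL for Category CR.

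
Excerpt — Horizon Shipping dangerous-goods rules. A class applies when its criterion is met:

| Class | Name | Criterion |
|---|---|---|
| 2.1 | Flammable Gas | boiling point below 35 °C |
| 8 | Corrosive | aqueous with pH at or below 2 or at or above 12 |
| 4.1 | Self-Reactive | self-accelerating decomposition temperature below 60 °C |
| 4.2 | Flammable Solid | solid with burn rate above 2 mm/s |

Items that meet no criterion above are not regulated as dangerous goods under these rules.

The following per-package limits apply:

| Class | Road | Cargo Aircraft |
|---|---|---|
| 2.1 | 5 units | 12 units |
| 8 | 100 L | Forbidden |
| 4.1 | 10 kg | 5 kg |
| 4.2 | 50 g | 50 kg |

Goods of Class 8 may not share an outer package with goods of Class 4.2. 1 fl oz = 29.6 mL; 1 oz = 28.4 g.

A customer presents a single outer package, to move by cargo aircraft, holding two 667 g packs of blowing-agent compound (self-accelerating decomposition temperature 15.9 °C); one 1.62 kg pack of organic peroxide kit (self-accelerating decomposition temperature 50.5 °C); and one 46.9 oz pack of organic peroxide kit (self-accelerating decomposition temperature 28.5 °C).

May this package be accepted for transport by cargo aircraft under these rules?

Yes

The blowing-agent compound has self-accelerating decomposition temperature 15.9 °C, which is < 60 °C, so it is Class 4.1 (Self-Reactive).
Self-accelerating decomposition temperature 50.5 °C meets the Class 4.1 criterion (Self-Reactive), so the organic peroxide kit is Class 4.1.
The organic peroxide kit has self-accelerating decomposition temperature 28.5 °C, which is < 60 °C, so it is Class 4.1 (Self-Reactive).
Total Class 4.1: (two 667 g packs = 1.334 kg) + 1.62 kg + (one 46.9 oz pack = 1331.96 g) = 4285.96 g.
4285.96 g ≤ 5 kg (cargo aircraft limit, Class 4.1) — within limit.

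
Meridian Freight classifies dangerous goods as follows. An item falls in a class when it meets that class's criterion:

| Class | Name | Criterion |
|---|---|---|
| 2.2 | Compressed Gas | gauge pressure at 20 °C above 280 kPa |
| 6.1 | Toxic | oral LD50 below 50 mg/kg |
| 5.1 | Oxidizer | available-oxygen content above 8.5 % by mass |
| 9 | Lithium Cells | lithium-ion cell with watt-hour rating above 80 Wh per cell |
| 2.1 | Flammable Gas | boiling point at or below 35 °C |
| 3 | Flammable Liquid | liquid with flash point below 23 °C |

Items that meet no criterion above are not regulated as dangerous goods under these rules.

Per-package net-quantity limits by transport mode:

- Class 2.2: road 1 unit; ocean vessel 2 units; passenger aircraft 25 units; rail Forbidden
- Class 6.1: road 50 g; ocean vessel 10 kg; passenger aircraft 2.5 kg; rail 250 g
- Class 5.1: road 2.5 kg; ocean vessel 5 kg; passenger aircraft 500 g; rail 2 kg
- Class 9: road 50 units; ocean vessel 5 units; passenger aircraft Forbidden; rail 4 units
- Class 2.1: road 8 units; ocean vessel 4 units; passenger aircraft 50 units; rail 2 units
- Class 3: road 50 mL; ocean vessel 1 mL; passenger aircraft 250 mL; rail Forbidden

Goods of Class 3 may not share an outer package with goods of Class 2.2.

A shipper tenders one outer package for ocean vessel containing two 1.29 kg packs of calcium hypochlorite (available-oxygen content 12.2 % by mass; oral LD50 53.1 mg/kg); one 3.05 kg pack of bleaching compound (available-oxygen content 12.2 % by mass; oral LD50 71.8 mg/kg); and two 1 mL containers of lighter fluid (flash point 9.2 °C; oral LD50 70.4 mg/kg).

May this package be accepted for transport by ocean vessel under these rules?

No

The calcium hypochlorite has available-oxygen content 12.2 % by mass, which is > 8.5 % by mass, so it is Class 5.1 (Oxidizer).
The bleaching compound has available-oxygen content 12.2 % by mass, which is > 8.5 % by mass, so it is Class 5.1 (Oxidizer).
With flash point 9.2 °C (< 23 °C), the lighter fluid falls in Class 3.
Total Class 5.1: (two 1.29 kg packs = 2.58 kg) + 3.05 kg = 5.63 kg.
5.63 kg exceeds the ocean vessel limit of 5 kg for Class 5.1.
Class 3 quantity: two 1 mL containers = 2 mL.
That exceeds the Class 3 ocean vessel limit of 1 mL.
The segregation rule (Class 3 with Class 2.2) does not apply to Class 5.1 with Class 3.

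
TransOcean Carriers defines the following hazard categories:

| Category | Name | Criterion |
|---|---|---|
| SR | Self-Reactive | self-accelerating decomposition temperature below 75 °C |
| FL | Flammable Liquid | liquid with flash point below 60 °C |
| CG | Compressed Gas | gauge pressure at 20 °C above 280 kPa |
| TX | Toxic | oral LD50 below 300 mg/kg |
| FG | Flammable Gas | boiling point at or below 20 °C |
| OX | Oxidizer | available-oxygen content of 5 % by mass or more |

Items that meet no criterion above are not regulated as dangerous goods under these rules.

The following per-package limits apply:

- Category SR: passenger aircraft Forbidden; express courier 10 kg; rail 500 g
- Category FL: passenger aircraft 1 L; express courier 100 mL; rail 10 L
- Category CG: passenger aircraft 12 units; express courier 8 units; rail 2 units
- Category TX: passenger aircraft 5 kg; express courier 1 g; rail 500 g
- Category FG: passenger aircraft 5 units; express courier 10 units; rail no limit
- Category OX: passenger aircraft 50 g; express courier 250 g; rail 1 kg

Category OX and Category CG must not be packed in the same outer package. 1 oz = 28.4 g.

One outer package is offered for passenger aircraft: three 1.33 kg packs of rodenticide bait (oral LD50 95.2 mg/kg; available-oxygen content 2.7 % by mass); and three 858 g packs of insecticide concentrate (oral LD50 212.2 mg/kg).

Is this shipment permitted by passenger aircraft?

With oral LD50 95.2 mg/kg (< 300 mg/kg), the rodenticide bait falls in Category TX.
The insecticide concentrate has oral LD50 212.2 mg/kg, which is < 300 mg/kg, so it is Category TX (Toxic).
Total Category TX: (three 1.33 kg packs = 3.99 kg) + (three 858 g packs = 2.574 kg) = 6.564 kg.
That exceeds the Category TX passenger aircraft limit of 5 kg.

No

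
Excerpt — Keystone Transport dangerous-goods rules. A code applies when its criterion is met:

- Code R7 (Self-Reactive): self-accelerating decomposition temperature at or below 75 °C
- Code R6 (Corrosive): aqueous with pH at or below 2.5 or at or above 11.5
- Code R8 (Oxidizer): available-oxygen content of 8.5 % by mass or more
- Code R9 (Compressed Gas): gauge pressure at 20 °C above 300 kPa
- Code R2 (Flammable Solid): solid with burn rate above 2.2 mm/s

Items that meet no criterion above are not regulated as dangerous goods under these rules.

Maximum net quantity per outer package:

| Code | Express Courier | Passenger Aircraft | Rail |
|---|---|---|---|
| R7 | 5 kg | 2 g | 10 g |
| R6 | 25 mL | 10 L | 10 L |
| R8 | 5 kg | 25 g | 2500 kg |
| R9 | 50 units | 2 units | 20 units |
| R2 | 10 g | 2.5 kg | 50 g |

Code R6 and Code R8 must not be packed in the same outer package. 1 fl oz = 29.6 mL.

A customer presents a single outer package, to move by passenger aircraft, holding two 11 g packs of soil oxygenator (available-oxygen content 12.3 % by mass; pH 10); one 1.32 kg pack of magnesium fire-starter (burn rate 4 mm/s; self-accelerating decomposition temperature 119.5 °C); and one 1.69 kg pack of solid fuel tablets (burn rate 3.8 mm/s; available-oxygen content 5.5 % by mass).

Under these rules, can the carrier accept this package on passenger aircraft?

The soil oxygenator has available-oxygen content 12.3 % by mass, which is ≥ 8.5 % by mass, so it is Code R8 (Oxidizer).
The magnesium fire-starter has burn rate 4 mm/s, which is > 2.2 mm/s, so it is Code R2 (Flammable Solid).
The solid fuel tablets have burn rate 3.8 mm/s, which is > 2.2 mm/s, so they are Code R2 (Flammable Solid).
Code R2 net quantity: 1.32 kg + 1.69 kg = 3.01 kg.
That exceeds the Code R2 passenger aircraft limit of 2.5 kg.
Code R8 quantity: two 11 g packs = 22 g.
That is within the Code R8 passenger aircraft limit of 25 g.
The segregation rule (Code R6 with Code R8) does not apply to Code R2 with Code R8.

No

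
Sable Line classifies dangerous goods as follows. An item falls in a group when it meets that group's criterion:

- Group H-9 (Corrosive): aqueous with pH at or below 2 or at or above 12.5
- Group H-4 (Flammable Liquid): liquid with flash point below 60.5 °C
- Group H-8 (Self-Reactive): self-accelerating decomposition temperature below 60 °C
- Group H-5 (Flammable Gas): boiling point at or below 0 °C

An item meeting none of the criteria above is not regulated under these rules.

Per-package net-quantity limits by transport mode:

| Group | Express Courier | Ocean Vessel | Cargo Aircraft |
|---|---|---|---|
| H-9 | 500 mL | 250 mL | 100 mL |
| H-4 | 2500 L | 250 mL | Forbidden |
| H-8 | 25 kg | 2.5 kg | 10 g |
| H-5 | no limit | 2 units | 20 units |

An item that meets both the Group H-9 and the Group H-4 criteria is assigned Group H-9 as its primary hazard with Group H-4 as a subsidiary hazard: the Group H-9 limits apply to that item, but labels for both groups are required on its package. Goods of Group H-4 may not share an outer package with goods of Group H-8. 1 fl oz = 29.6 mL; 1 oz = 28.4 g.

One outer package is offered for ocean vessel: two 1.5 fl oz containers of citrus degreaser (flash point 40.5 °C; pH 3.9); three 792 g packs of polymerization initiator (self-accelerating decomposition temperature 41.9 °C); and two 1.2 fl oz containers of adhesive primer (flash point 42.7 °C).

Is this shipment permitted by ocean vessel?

No

With flash point 40.5 °C (< 60.5 °C), the citrus degreaser falls in Group H-4.
With self-accelerating decomposition temperature 41.9 °C (< 60 °C), the polymerization initiator falls in Group H-8.
Flash point 42.7 °C meets the Group H-4 criterion (Flammable Liquid), so the adhesive primer is Group H-4.
Group H-4 net quantity: (two 1.5 fl oz containers = 88.8 mL) + (two 1.2 fl oz containers = 71.04 mL) = 159.84 mL.
159.84 mL is within the ocean vessel limit of 250 mL for Group H-4.
Group H-8 quantity: three 792 g packs = 2.376 kg.
2.376 kg is within the ocean vessel limit of 2.5 kg for Group H-8.
Group H-4 and Group H-8 may not share an outer package.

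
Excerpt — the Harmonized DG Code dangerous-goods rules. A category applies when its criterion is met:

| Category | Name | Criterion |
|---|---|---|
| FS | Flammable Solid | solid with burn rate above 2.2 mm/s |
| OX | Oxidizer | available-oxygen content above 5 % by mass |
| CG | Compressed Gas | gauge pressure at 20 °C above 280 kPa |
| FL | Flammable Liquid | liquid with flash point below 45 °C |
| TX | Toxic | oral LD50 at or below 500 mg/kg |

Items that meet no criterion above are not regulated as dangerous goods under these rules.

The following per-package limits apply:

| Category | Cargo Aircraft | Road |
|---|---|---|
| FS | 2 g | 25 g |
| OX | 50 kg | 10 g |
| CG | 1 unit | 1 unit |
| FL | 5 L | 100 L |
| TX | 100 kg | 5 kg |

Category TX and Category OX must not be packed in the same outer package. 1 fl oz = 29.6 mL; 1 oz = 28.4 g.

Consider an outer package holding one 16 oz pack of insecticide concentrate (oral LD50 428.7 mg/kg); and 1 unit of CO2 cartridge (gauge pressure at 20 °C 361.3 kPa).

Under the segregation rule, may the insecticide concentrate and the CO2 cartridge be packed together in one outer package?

Yes

With oral LD50 428.7 mg/kg (≤ 500 mg/kg), the insecticide concentrate falls in Category TX.
CO2 cartridge: gauge pressure at 20 °C 361.3 kPa > 280 kPa → Category CG (Compressed Gas).
No segregation rule bars Category TX with Category CG.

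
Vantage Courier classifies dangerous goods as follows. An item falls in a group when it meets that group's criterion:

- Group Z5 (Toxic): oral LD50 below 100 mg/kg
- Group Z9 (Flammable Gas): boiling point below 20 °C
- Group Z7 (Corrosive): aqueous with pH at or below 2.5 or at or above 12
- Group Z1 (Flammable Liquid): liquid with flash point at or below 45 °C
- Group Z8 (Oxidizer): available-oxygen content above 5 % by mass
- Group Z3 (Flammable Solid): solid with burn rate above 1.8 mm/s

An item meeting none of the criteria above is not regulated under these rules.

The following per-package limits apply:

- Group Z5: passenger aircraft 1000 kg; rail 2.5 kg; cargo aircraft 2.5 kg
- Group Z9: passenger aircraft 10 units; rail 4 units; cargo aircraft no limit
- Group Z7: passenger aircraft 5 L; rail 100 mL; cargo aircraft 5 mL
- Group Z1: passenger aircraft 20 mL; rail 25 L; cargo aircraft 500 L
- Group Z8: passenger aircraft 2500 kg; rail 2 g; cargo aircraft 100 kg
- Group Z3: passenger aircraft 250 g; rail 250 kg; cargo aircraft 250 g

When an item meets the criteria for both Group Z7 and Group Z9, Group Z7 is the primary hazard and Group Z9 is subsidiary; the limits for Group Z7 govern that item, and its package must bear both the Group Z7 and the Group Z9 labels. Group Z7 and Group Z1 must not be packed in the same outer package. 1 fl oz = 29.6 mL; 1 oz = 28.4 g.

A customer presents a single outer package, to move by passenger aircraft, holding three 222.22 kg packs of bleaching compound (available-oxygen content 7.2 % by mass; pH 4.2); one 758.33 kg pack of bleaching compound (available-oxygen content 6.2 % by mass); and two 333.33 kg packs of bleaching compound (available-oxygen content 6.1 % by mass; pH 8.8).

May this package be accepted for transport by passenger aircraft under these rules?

Yes

Bleaching compound: available-oxygen content 7.2 % by mass > 5 % by mass → Group Z8 (Oxidizer).
Bleaching compound: available-oxygen content 6.2 % by mass > 5 % by mass → Group Z8 (Oxidizer).
With available-oxygen content 6.1 % by mass (> 5 % by mass), the bleaching compound falls in Group Z8.
Group Z8 net quantity: (three 222.22 kg packs = 666.66 kg) + 758.33 kg + (two 333.33 kg packs = 666.66 kg) = 2091.65 kg.
2091.65 kg ≤ 2500 kg (passenger aircraft limit, Group Z8) — within limit.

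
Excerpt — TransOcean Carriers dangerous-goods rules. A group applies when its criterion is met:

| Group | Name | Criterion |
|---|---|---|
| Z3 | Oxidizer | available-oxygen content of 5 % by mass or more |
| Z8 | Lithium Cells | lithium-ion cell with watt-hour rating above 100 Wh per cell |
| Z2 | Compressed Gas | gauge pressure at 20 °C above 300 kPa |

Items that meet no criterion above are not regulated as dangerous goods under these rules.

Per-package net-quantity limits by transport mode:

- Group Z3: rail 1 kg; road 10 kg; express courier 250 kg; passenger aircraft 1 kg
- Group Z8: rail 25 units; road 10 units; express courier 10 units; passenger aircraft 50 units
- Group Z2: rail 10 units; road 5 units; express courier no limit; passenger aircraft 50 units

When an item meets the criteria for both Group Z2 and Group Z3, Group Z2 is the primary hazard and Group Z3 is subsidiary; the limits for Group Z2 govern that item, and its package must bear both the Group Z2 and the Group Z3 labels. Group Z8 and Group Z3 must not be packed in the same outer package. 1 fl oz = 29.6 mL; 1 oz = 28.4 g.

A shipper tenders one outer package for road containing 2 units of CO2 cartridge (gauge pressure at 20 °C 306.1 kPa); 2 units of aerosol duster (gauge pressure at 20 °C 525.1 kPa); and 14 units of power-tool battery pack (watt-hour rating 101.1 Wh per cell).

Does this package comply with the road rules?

CO2 cartridge: gauge pressure at 20 °C 306.1 kPa > 300 kPa → Group Z2 (Compressed Gas).
With gauge pressure at 20 °C 525.1 kPa (> 300 kPa), the aerosol duster falls in Group Z2.
Watt-hour rating 101.1 Wh per cell meets the Group Z8 criterion (Lithium Cells), so the power-tool battery pack is Group Z8.
Group Z8 quantity: 14 units.
14 units > 10 units (road limit, Group Z8) — over the limit.
Group Z2 net quantity: 2 units + 2 units = 4 units.
That is within the Group Z2 road limit of 5 units.
The segregation rule (Group Z8 with Group Z3) does not apply to Group Z8 with Group Z2.

No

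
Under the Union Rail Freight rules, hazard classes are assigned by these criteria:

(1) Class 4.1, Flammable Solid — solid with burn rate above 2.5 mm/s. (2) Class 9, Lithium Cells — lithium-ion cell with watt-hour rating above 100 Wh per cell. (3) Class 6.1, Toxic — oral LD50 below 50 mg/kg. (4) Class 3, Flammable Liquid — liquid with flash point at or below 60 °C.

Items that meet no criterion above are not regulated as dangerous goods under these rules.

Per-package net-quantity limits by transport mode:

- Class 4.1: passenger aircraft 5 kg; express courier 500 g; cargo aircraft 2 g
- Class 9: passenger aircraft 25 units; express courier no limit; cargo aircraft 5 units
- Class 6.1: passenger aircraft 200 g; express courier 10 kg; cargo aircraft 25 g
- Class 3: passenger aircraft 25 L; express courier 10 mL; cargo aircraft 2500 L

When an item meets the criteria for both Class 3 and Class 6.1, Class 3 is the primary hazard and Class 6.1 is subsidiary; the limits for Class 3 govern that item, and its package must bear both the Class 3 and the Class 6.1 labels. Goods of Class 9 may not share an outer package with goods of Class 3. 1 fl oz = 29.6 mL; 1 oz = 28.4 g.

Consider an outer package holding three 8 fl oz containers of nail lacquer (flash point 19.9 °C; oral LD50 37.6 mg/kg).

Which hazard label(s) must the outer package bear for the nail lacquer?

Flash point 19.9 °C meets the Class 3 criterion (Flammable Liquid), so the nail lacquer is Class 3.
Nail lacquer: oral LD50 37.6 mg/kg < 50 mg/kg → Class 6.1 (Toxic).
By the precedence rule Class 3 is primary and Class 6.1 is subsidiary, and that rule requires both labels on the package.

Class 3 and 6.1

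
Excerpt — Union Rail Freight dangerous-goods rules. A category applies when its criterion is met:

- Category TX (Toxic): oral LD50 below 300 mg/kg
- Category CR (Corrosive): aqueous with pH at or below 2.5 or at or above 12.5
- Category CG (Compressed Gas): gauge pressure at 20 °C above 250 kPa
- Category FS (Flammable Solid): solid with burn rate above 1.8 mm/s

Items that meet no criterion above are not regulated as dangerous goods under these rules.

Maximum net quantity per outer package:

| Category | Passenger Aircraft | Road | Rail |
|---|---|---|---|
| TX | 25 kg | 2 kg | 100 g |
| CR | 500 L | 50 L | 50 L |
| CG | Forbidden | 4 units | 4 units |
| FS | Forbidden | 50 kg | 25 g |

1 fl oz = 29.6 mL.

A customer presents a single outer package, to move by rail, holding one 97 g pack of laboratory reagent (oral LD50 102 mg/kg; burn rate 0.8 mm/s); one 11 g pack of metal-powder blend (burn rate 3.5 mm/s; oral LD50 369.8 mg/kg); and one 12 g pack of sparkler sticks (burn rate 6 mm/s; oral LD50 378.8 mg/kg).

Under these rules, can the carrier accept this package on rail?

Yes

Laboratory reagent: oral LD50 102 mg/kg < 300 mg/kg → Category TX (Toxic).
With burn rate 3.5 mm/s (> 1.8 mm/s), the metal-powder blend falls in Category FS.
With burn rate 6 mm/s (> 1.8 mm/s), the sparkler sticks fall in Category FS.
Category FS net quantity: 11 g + 12 g = 23 g.
23 g ≤ 25 g (rail limit, Category FS) — within limit.
Category TX quantity: 97 g.
97 g is within the rail limit of 100 g for Category TX.
Every hazard category is within its rail limit and no segregation rule is violated.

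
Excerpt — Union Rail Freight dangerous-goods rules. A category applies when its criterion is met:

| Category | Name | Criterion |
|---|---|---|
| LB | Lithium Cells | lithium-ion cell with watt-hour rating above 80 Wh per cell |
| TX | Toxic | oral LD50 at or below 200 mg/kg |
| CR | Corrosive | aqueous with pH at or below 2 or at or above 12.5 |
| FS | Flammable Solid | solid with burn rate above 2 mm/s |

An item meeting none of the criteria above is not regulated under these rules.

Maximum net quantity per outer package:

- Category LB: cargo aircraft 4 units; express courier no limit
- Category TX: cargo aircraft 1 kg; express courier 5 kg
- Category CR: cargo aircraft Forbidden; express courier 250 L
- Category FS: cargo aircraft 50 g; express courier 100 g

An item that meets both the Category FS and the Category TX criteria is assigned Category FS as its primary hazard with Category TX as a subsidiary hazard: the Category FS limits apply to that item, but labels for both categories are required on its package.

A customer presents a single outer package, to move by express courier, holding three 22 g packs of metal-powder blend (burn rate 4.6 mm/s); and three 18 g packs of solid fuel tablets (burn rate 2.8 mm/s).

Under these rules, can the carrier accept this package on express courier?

No

Metal-powder blend: burn rate 4.6 mm/s > 2 mm/s → Category FS (Flammable Solid).
With burn rate 2.8 mm/s (> 2 mm/s), the solid fuel tablets fall in Category FS.
Total Category FS: (three 22 g packs = 66 g) + (three 18 g packs = 54 g) = 120 g.
120 g exceeds the express courier limit of 100 g for Category FS.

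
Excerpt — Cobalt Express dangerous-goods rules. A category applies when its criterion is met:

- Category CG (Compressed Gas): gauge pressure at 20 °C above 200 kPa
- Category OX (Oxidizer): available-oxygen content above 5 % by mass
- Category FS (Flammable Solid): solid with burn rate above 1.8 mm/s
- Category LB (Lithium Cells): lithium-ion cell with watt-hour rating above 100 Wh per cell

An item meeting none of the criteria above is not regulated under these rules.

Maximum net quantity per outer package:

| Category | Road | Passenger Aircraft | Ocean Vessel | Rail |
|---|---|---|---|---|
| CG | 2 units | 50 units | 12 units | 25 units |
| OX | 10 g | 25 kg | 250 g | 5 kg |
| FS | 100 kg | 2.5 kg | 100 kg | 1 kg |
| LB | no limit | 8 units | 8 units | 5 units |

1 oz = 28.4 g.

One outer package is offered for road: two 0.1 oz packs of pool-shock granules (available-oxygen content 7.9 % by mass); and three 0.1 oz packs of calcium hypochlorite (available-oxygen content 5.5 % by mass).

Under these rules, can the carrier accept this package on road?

No

Available-oxygen content 7.9 % by mass meets the Category OX criterion (Oxidizer), so the pool-shock granules are Category OX.
With available-oxygen content 5.5 % by mass (> 5 % by mass), the calcium hypochlorite falls in Category OX.
Total Category OX: (two 0.1 oz packs = 5.68 g) + (three 0.1 oz packs = 8.52 g) = 14.2 g.
That exceeds the Category OX road limit of 10 g.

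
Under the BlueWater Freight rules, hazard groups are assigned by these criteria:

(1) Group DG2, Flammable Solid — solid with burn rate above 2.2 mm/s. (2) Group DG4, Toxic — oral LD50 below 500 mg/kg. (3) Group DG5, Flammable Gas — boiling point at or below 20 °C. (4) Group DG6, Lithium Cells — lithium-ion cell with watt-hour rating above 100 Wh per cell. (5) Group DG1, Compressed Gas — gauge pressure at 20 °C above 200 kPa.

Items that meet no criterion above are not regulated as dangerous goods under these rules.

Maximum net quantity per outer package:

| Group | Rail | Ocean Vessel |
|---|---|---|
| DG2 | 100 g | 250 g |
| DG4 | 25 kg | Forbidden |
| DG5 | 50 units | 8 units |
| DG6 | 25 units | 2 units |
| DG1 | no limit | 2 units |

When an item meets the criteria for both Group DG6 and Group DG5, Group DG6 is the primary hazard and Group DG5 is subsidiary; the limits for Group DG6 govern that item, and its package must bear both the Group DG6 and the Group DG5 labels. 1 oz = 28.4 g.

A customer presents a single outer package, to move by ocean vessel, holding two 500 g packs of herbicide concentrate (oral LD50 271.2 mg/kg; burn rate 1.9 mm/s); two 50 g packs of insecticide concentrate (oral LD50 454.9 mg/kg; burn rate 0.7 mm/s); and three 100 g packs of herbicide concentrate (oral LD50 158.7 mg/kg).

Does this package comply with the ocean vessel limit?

No

Herbicide concentrate: oral LD50 271.2 mg/kg < 500 mg/kg → Group DG4 (Toxic).
Oral LD50 454.9 mg/kg meets the Group DG4 criterion (Toxic), so the insecticide concentrate is Group DG4.
Herbicide concentrate: oral LD50 158.7 mg/kg < 500 mg/kg → Group DG4 (Toxic).
Total Group DG4: (two 500 g packs = 1 kg) + (two 50 g packs = 100 g) + (three 100 g packs = 300 g) = 1.4 kg.
By ocean vessel, Group DG4 is Forbidden regardless of quantity.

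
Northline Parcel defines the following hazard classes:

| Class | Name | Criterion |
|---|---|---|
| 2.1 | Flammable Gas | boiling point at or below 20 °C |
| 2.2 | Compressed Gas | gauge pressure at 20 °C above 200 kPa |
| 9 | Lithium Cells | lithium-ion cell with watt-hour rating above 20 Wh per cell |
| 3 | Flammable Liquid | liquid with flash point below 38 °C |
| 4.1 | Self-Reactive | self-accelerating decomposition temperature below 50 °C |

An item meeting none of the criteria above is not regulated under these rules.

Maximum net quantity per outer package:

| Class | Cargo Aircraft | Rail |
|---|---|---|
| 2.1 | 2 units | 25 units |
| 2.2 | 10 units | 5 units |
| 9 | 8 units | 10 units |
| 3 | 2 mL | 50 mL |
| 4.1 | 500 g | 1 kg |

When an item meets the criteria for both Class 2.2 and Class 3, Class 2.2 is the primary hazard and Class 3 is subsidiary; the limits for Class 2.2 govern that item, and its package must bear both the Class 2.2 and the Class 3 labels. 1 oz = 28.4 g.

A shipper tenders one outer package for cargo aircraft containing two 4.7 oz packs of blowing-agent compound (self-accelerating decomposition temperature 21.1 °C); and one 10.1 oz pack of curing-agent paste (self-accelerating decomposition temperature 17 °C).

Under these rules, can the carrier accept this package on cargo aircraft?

Self-accelerating decomposition temperature 21.1 °C meets the Class 4.1 criterion (Self-Reactive), so the blowing-agent compound is Class 4.1.
With self-accelerating decomposition temperature 17 °C (< 50 °C), the curing-agent paste falls in Class 4.1.
Total Class 4.1: (two 4.7 oz packs = 266.96 g) + (one 10.1 oz pack = 286.84 g) = 553.8 g.
553.8 g exceeds the cargo aircraft limit of 500 g for Class 4.1.

No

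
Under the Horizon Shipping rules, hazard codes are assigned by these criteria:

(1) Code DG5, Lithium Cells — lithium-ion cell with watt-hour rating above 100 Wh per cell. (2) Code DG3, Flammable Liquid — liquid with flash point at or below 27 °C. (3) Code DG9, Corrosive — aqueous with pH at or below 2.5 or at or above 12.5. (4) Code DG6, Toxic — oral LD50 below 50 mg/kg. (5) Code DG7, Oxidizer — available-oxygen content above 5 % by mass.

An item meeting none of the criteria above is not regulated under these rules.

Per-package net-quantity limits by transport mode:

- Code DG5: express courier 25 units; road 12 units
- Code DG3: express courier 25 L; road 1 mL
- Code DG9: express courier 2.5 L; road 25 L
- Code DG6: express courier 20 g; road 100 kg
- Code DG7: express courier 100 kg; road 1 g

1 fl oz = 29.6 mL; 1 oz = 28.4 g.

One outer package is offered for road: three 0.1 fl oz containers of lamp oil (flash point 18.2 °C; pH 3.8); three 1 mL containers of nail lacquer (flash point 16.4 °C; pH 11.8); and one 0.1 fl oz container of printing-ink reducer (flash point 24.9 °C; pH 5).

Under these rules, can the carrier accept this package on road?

No

The lamp oil has flash point 18.2 °C, which is ≤ 27 °C, so it is Code DG3 (Flammable Liquid).
Nail lacquer: flash point 16.4 °C ≤ 27 °C → Code DG3 (Flammable Liquid).
Flash point 24.9 °C meets the Code DG3 criterion (Flammable Liquid), so the printing-ink reducer is Code DG3.
Code DG3 net quantity: (three 0.1 fl oz containers = 8.88 mL) + (three 1 mL containers = 3 mL) + (one 0.1 fl oz container = 2.96 mL) = 14.84 mL.
14.84 mL exceeds the road limit of 1 mL for Code DG3.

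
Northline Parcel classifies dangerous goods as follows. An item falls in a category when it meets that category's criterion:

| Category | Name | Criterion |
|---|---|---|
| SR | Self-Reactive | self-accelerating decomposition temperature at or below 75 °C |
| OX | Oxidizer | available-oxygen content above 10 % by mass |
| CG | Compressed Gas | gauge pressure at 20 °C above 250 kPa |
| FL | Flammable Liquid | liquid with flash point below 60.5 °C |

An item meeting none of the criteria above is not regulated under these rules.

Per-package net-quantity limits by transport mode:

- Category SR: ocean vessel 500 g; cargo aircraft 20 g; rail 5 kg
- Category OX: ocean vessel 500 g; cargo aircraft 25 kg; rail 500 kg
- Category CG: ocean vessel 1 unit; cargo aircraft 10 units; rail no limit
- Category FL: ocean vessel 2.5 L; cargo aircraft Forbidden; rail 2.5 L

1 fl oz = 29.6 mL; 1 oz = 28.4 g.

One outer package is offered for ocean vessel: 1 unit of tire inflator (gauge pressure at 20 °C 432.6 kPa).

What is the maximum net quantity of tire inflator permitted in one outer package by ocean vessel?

1 unit

Tire inflator: gauge pressure at 20 °C 432.6 kPa > 250 kPa → Category CG (Compressed Gas).
The ocean vessel limit for Category CG is 1 unit.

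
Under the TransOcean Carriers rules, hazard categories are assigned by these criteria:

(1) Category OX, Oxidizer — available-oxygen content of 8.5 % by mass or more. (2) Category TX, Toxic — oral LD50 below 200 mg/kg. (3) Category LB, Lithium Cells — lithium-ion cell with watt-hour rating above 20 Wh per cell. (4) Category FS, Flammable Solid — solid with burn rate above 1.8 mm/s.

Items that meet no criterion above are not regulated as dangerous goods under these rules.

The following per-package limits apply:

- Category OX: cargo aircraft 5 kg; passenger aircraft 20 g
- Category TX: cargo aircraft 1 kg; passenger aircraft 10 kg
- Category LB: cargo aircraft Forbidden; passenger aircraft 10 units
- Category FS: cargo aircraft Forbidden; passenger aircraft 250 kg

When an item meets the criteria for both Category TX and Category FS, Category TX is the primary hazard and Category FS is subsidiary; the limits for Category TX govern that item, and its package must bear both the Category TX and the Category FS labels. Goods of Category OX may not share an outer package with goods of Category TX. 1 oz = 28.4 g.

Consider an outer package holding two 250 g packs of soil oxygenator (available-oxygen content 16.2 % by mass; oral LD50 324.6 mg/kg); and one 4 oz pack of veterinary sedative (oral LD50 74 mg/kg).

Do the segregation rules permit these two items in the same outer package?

No

With available-oxygen content 16.2 % by mass (≥ 8.5 % by mass), the soil oxygenator falls in Category OX.
With oral LD50 74 mg/kg (< 200 mg/kg), the veterinary sedative falls in Category TX.
Category OX and Category TX may not share an outer package.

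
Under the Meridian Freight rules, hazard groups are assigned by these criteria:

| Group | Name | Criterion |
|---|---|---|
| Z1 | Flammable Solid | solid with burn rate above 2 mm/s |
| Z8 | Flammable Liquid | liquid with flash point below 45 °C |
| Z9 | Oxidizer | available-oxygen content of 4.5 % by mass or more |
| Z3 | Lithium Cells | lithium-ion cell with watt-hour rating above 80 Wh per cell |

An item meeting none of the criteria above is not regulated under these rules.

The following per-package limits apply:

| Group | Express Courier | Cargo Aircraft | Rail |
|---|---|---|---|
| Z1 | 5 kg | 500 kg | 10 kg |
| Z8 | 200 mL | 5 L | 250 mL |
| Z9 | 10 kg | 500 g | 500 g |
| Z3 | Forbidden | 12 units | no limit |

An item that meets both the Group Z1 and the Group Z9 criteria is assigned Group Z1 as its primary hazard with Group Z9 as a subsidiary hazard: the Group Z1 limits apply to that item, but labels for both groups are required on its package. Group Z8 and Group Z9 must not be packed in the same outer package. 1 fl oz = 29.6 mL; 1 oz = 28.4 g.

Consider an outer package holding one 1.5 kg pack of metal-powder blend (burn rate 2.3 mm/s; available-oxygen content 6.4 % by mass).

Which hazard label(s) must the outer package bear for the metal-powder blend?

Group Z1 and Z9

Burn rate 2.3 mm/s meets the Group Z1 criterion (Flammable Solid), so the metal-powder blend is Group Z1.
Available-oxygen content 6.4 % by mass meets the Group Z9 criterion (Oxidizer), so the metal-powder blend is Group Z9.
By the precedence rule Group Z1 is primary and Group Z9 is subsidiary, and that rule requires both labels on the package.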